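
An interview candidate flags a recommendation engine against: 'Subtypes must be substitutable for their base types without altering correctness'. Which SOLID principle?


This describes the Liskov Substitution Principle (LSP)

Liskov Substitution Principle (LSP)


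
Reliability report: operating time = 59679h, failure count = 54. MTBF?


Formula: MTBF = Total operating time / Number of failures
MTBF = 59679 / 54
MTBF = 1105.17 hours

1105.17 hours


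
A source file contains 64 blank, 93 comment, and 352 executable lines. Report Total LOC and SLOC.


Total LOC = blank + comment + code
Total LOC = 64 + 93 + 352 = 509
SLOC (source only) = code = 352

Total LOC: 509, SLOC: 352


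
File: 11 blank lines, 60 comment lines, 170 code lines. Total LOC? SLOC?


Total LOC = blank + comment + code
Total LOC = 11 + 60 + 170 = 241
SLOC (source only) = code = 170

Total LOC: 241, SLOC: 170


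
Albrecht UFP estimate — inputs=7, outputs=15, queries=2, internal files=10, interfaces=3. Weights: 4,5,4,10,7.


UFP = EI*4 + EO*5 + EQ*4 + ILF*10 + EIF*7
UFP = 7*4 + 15*5 + 2*4 + 10*10 + 3*7
UFP = 28 + 75 + 8 + 100 + 21
UFP = 232

232


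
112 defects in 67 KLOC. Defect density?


Defect density = defects / KLOC
Defect density = 112 / 67
Defect density = 1.672 defects/KLOC

1.672 defects/KLOC


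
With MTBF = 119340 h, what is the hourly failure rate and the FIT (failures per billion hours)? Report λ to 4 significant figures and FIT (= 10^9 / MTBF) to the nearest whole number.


Formula: λ = 1 / MTBF; FIT = λ × 1e9 = 1e9 / MTBF
λ = 1 / 119340 ≈ 8.379e-06 failures/hour
FIT = 1e9 / 119340 ≈ 8379 failures per 1e9 hours (nearest whole number)

λ = 8.379e-06 /h, FIT = 8379


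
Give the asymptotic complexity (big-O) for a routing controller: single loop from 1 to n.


Reasoning: one pass through n items
Complexity: O(n)

O(n)


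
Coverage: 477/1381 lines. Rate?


Coverage = covered / total * 100
Coverage = 477 / 1381 * 100
Coverage = 34.54%

34.54%


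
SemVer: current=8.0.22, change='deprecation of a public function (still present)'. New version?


Current: 8.0.22
Change category: 'deprecation of a public function (still present)' → minor bump
SemVer rule: minor bump → increment MINOR, reset PATCH to 0 (MAJOR unchanged)
New: 8.1.0

8.1.0


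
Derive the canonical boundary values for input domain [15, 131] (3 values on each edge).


Range: [15, 131]
Boundaries: just below min, min, min+1, max-1, max, just above max
Values: [14, 15, 16, 130, 131, 132]

[14, 15, 16, 130, 131, 132]


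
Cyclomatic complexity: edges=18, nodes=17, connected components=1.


Formula: V(G) = E - N + 2P
V(G) = 18 - 17 + 2*1
V(G) = 1 + 2
V(G) = 3

3


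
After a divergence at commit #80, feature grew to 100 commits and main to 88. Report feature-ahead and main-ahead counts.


Common ancestor: commit #80
feature commits after divergence: 100 - 80 = 20
main commits after divergence: 88 - 80 = 8
feature is 20 commits ahead of main
main is 8 commits ahead of feature

feature ahead: 20, main ahead: 8


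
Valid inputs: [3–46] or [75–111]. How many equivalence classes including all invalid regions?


Valid ranges: [3,46] and [75,111]
Class 1: x < 3 — invalid
Class 2: 3 ≤ x ≤ 46 — valid
Class 3: 46 < x < 75 — invalid (gap between ranges)
Class 4: 75 ≤ x ≤ 111 — valid
Class 5: x > 111 — invalid
Total equivalence classes: 5

5 equivalence classes


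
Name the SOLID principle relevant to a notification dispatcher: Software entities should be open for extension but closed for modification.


This describes the Open/Closed Principle (OCP)

Open/Closed Principle (OCP)


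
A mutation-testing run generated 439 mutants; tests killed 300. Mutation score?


Mutation score = killed / total * 100
Mutation score = 300 / 439 * 100
Mutation score = 68.34%

68.34%


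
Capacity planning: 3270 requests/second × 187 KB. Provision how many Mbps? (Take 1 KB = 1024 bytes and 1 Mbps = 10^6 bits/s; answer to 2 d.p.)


Formula: Mbps = payload_bytes * RPS * 8 / 1e6
Payload per request = 187 KB = 187 * 1024 = 191488 bytes
Total bytes/sec = 191488 * 3270 = 626165760
Total bits/sec = 626165760 * 8 = 5009326080
Mbps = 5009326080 / 1e6 = 5009.33

5009.33 Mbps


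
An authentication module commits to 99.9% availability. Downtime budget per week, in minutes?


Formula: allowed downtime = period * (100 - SLA) / 100
Period (week) = 10080 minutes
Unavailability fraction = (100 - 99.9) / 100
Allowed downtime = 10080 * (100 - 99.9) / 100
Allowed downtime = 10.08 minutes

10.08 minutes


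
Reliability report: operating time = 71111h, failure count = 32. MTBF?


Formula: MTBF = Total operating time / Number of failures
MTBF = 71111 / 32
MTBF = 2222.22 hours

2222.22 hours


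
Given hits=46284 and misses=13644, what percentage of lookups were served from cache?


Formula: hit rate = hits / (hits + misses) * 100
hit rate = 46284 / (46284 + 13644) * 100
hit rate = 46284 / 59928 * 100
hit rate = 77.23%

77.23%


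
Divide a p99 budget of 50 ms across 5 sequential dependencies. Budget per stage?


Formula: per_stage = total_budget / stages
per_stage = 50 / 5
per_stage = 10.0 ms

10.0 ms


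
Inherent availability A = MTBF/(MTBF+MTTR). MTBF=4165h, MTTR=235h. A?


Availability = MTBF / (MTBF + MTTR)
Availability = 4165 / (4165 + 235)
Availability = 4165 / 4400
Availability = 94.6591%

94.6591%


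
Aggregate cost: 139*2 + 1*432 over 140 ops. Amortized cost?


Formula: Amortized cost = Total cost / Operations
Total cost = (139 * 2) + (1 * 432)
Total cost = 278 + 432 = 710
Amortized = 710 / 140 = 5.0714

5.0714


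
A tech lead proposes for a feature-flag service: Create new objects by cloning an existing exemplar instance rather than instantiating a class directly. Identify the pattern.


This matches the Prototype pattern

Prototype


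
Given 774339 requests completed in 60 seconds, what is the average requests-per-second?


Formula: throughput = requests / seconds
throughput = 774339 / 60
throughput = 12905.65 requests/second

12905.65 requests/second


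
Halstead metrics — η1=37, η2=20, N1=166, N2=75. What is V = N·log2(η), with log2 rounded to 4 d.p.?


Formula: V = N * log2(η), where N = N1 + N2 and η = η1 + η2
η = 37 + 20 = 57
N = 166 + 75 = 241
log2(57) ≈ 5.8329
V = 241 * 5.8329 = 1405.73

1405.73


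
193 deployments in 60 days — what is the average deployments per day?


Formula: deployments per day = releases / days
= 193 / 60
= 3.217 deploys/day
(equivalently, 22.52 deploys/week)

3.217 deploys/day


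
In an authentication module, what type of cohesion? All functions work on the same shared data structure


Reasoning: Functions share data
Type: Communicational cohesion

Communicational cohesion


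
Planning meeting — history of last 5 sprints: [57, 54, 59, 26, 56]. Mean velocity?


Formula: Avg velocity = Total points / Number of sprints
Points: [57, 54, 59, 26, 56]
Sum = 57 + 54 + 59 + 26 + 56 = 252
Avg velocity = 252 / 5 = 50.4 points/sprint

50.4 points/sprint


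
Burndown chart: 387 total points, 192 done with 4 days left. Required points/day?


Formula: Required rate = Remaining points / Days left
Remaining = 387 - 192 = 195 points
Required rate = 195 / 4 = 48.75 points/day

48.75 points/day


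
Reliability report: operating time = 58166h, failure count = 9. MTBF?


Formula: MTBF = Total operating time / Number of failures
MTBF = 58166 / 9
MTBF = 6462.89 hours

6462.89 hours


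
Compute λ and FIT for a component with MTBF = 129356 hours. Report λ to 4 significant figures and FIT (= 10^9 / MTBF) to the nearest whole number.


Formula: λ = 1 / MTBF; FIT = λ × 1e9 = 1e9 / MTBF
λ = 1 / 129356 ≈ 7.731e-06 failures/hour
FIT = 1e9 / 129356 ≈ 7731 failures per 1e9 hours (nearest whole number)

λ = 7.731e-06 /h, FIT = 7731


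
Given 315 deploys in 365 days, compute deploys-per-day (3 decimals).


Formula: deployments per day = releases / days
= 315 / 365
= 0.863 deploys/day
(equivalently, 6.04 deploys/week)

0.863 deploys/day


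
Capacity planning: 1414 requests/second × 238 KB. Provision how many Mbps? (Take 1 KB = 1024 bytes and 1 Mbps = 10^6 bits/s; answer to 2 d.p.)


Formula: Mbps = payload_bytes * RPS * 8 / 1e6
Payload per request = 238 KB = 238 * 1024 = 243712 bytes
Total bytes/sec = 243712 * 1414 = 344608768
Total bits/sec = 344608768 * 8 = 2756870144
Mbps = 2756870144 / 1e6 = 2756.87

2756.87 Mbps


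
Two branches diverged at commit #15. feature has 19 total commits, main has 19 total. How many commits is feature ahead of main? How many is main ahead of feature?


Common ancestor: commit #15
feature commits after divergence: 19 - 15 = 4
main commits after divergence: 19 - 15 = 4
feature is 4 commits ahead of main
main is 4 commits ahead of feature

feature ahead: 4, main ahead: 4


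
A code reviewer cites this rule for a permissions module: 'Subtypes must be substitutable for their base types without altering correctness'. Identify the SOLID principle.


This describes the Liskov Substitution Principle (LSP)

Liskov Substitution Principle (LSP)


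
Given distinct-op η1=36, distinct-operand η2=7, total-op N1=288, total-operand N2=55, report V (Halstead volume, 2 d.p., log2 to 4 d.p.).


Formula: V = N * log2(η), where N = N1 + N2 and η = η1 + η2
η = 36 + 7 = 43
N = 288 + 55 = 343
log2(43) ≈ 5.4263
V = 343 * 5.4263 = 1861.22

1861.22


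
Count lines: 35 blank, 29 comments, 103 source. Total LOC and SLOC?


Total LOC = blank + comment + code
Total LOC = 35 + 29 + 103 = 167
SLOC (source only) = code = 103

Total LOC: 167, SLOC: 103


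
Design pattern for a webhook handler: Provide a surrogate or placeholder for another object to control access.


This matches the Proxy pattern

Proxy


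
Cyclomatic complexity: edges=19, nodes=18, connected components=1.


Formula: V(G) = E - N + 2P
V(G) = 19 - 18 + 2*1
V(G) = 1 + 2
V(G) = 3

3


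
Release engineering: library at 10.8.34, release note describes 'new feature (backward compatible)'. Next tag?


Current: 10.8.34
Change category: 'new feature (backward compatible)' → minor bump
SemVer rule: minor bump → increment MINOR, reset PATCH to 0 (MAJOR unchanged)
New: 10.9.0

10.9.0


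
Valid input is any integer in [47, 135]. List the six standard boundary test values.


Range: [47, 135]
Boundaries: just below min, min, min+1, max-1, max, just above max
Values: [46, 47, 48, 134, 135, 136]

[46, 47, 48, 134, 135, 136]


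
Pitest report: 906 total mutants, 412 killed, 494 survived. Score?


Mutation score = killed / total * 100
Mutation score = 412 / 906 * 100
Mutation score = 45.47%

45.47%


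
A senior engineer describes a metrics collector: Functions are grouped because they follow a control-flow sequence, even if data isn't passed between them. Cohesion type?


Reasoning: Grouped by order of execution within a routine, not by data flow
Type: Procedural cohesion

Procedural cohesion


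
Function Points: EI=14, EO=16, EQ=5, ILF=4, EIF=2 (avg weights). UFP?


UFP = EI*4 + EO*5 + EQ*4 + ILF*10 + EIF*7
UFP = 14*4 + 16*5 + 5*4 + 4*10 + 2*7
UFP = 56 + 80 + 20 + 40 + 14
UFP = 210

210


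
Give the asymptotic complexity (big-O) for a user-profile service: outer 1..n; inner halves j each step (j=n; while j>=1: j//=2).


Reasoning: n times log n
Complexity: O(n log n)

O(n log n)


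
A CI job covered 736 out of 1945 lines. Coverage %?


Coverage = covered / total * 100
Coverage = 736 / 1945 * 100
Coverage = 37.84%

37.84%


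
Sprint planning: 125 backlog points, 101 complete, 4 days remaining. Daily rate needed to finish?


Formula: Required rate = Remaining points / Days left
Remaining = 125 - 101 = 24 points
Required rate = 24 / 4 = 6.0 points/day

6.0 points/day


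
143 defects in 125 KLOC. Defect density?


Defect density = defects / KLOC
Defect density = 143 / 125
Defect density = 1.144 defects/KLOC

1.144 defects/KLOC


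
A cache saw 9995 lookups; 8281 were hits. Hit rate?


Formula: hit rate = hits / (hits + misses) * 100
hit rate = 8281 / (8281 + 1714) * 100
hit rate = 8281 / 9995 * 100
hit rate = 82.85%

82.85%


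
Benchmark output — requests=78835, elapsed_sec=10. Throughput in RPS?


Formula: throughput = requests / seconds
throughput = 78835 / 10
throughput = 7883.5 requests/second

7883.5 requests/second


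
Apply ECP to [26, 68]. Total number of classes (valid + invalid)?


Valid range: [26, 68]
Class 1: x < 26 — invalid
Class 2: 26 ≤ x ≤ 68 — valid
Class 3: x > 68 — invalid
Total equivalence classes: 3

3 equivalence classes


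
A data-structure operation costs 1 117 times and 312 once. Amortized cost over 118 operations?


Formula: Amortized cost = Total cost / Operations
Total cost = (117 * 1) + (1 * 312)
Total cost = 117 + 312 = 429
Amortized = 429 / 118 = 3.6356

3.6356


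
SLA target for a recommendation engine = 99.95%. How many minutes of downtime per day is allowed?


Formula: allowed downtime = period * (100 - SLA) / 100
Period (day) = 1440 minutes
Unavailability fraction = (100 - 99.95) / 100
Allowed downtime = 1440 * (100 - 99.95) / 100
Allowed downtime = 0.72 minutes

0.72 minutes


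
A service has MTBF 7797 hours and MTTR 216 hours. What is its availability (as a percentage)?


Availability = MTBF / (MTBF + MTTR)
Availability = 7797 / (7797 + 216)
Availability = 7797 / 8013
Availability = 97.3044%

97.3044%


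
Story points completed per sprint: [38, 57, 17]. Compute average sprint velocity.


Formula: Avg velocity = Total points / Number of sprints
Points: [38, 57, 17]
Sum = 38 + 57 + 17 = 112
Avg velocity = 112 / 3 = 37.33 points/sprint

37.33 points/sprint


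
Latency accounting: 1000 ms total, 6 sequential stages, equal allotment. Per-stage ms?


Formula: per_stage = total_budget / stages
per_stage = 1000 / 6
per_stage = 166.67 ms

166.67 ms


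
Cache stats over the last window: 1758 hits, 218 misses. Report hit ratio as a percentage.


Formula: hit rate = hits / (hits + misses) * 100
hit rate = 1758 / (1758 + 218) * 100
hit rate = 1758 / 1976 * 100
hit rate = 88.97%

88.97%


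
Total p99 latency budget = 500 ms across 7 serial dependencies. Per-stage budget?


Formula: per_stage = total_budget / stages
per_stage = 500 / 7
per_stage = 71.43 ms

71.43 ms


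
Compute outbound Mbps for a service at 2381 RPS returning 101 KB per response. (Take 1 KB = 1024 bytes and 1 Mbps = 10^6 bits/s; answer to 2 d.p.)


Formula: Mbps = payload_bytes * RPS * 8 / 1e6
Payload per request = 101 KB = 101 * 1024 = 103424 bytes
Total bytes/sec = 103424 * 2381 = 246252544
Total bits/sec = 246252544 * 8 = 1970020352
Mbps = 1970020352 / 1e6 = 1970.02

1970.02 Mbps


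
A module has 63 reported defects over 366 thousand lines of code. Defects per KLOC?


Defect density = defects / KLOC
Defect density = 63 / 366
Defect density = 0.172 defects/KLOC

0.172 defects/KLOC


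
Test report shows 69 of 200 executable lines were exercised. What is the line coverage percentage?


Coverage = covered / total * 100
Coverage = 69 / 200 * 100
Coverage = 34.5%

34.5%


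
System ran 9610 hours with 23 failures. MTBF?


Formula: MTBF = Total operating time / Number of failures
MTBF = 9610 / 23
MTBF = 417.83 hours

417.83 hours


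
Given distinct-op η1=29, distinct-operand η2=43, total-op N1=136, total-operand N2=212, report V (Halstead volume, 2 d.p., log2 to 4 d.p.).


Formula: V = N * log2(η), where N = N1 + N2 and η = η1 + η2
η = 29 + 43 = 72
N = 136 + 212 = 348
log2(72) ≈ 6.1699
V = 348 * 6.1699 = 2147.13

2147.13


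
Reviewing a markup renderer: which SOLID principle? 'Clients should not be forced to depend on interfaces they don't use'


This describes the Interface Segregation Principle (ISP)

Interface Segregation Principle (ISP)


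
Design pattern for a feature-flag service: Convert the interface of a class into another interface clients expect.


This matches the Adapter pattern

Adapter


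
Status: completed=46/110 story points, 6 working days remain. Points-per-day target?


Formula: Required rate = Remaining points / Days left
Remaining = 110 - 46 = 64 points
Required rate = 64 / 6 = 10.67 points/day

10.67 points/day


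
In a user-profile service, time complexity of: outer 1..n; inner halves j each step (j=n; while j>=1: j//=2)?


Reasoning: n times log n
Complexity: O(n log n)

O(n log n)


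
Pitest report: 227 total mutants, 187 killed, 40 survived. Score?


Mutation score = killed / total * 100
Mutation score = 187 / 227 * 100
Mutation score = 82.38%

82.38%


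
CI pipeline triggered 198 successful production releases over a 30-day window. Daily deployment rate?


Formula: deployments per day = releases / days
= 198 / 30
= 6.6 deploys/day
(equivalently, 46.2 deploys/week)

6.6 deploys/day


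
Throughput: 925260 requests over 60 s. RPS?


Formula: throughput = requests / seconds
throughput = 925260 / 60
throughput = 15421.0 requests/second

15421.0 requests/second


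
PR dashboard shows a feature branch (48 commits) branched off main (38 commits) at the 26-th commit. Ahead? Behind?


Common ancestor: commit #26
feature commits after divergence: 48 - 26 = 22
main commits after divergence: 38 - 26 = 12
feature is 22 commits ahead of main
main is 12 commits ahead of feature

feature ahead: 22, main ahead: 12


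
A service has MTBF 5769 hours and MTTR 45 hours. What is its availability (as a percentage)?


Availability = MTBF / (MTBF + MTTR)
Availability = 5769 / (5769 + 45)
Availability = 5769 / 5814
Availability = 99.226%

99.226%


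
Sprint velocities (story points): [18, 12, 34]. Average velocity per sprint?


Formula: Avg velocity = Total points / Number of sprints
Points: [18, 12, 34]
Sum = 18 + 12 + 34 = 64
Avg velocity = 64 / 3 = 21.33 points/sprint

21.33 points/sprint


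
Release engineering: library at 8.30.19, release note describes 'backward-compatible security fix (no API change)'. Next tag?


Current: 8.30.19
Change category: 'backward-compatible security fix (no API change)' → patch bump
SemVer rule: patch bump → increment PATCH (MAJOR and MINOR unchanged)
New: 8.30.20

8.30.20


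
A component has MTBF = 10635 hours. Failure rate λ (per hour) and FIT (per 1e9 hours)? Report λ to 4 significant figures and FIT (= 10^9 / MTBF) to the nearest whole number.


Formula: λ = 1 / MTBF; FIT = λ × 1e9 = 1e9 / MTBF
λ = 1 / 10635 ≈ 9.403e-05 failures/hour
FIT = 1e9 / 10635 ≈ 94029 failures per 1e9 hours (nearest whole number)

λ = 9.403e-05 /h, FIT = 94029


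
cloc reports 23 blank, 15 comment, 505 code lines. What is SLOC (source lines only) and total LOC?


Total LOC = blank + comment + code
Total LOC = 23 + 15 + 505 = 543
SLOC (source only) = code = 505

Total LOC: 543, SLOC: 505


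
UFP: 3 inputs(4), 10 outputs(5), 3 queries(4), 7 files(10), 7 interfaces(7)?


UFP = EI*4 + EO*5 + EQ*4 + ILF*10 + EIF*7
UFP = 3*4 + 10*5 + 3*4 + 7*10 + 7*7
UFP = 12 + 50 + 12 + 70 + 49
UFP = 193

193


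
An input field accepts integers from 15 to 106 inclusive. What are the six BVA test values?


Range: [15, 106]
Boundaries: just below min, min, min+1, max-1, max, just above max
Values: [14, 15, 16, 105, 106, 107]

[14, 15, 16, 105, 106, 107]


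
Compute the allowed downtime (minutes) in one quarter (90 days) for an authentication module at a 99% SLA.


Formula: allowed downtime = period * (100 - SLA) / 100
Period (quarter (90 days)) = 129600 minutes
Unavailability fraction = (100 - 99.0) / 100
Allowed downtime = 129600 * (100 - 99.0) / 100
Allowed downtime = 1296.0 minutes

1296.0 minutes


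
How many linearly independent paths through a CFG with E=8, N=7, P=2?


Formula: V(G) = E - N + 2P
V(G) = 8 - 7 + 2*2
V(G) = 1 + 4
V(G) = 5

5


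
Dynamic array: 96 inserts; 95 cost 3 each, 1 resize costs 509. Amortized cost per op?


Formula: Amortized cost = Total cost / Operations
Total cost = (95 * 3) + (1 * 509)
Total cost = 285 + 509 = 794
Amortized = 794 / 96 = 8.2708

8.2708


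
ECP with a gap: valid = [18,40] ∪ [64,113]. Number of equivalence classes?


Valid ranges: [18,40] and [64,113]
Class 1: x < 18 — invalid
Class 2: 18 ≤ x ≤ 40 — valid
Class 3: 40 < x < 64 — invalid (gap between ranges)
Class 4: 64 ≤ x ≤ 113 — valid
Class 5: x > 113 — invalid
Total equivalence classes: 5

5 equivalence classes


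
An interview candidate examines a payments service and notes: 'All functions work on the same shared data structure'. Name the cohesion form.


Reasoning: Functions share data
Type: Communicational cohesion

Communicational cohesion


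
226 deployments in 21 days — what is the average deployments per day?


Formula: deployments per day = releases / days
= 226 / 21
= 10.762 deploys/day
(equivalently, 75.33 deploys/week)

10.762 deploys/day


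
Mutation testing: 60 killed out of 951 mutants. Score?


Mutation score = killed / total * 100
Mutation score = 60 / 951 * 100
Mutation score = 6.31%

6.31%


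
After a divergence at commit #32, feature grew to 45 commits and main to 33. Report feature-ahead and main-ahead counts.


Common ancestor: commit #32
feature commits after divergence: 45 - 32 = 13
main commits after divergence: 33 - 32 = 1
feature is 13 commits ahead of main
main is 1 commits ahead of feature

feature ahead: 13, main ahead: 1


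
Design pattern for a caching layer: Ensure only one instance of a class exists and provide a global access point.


This matches the Singleton pattern

Singleton


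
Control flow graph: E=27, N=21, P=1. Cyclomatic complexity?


Formula: V(G) = E - N + 2P
V(G) = 27 - 21 + 2*1
V(G) = 6 + 2
V(G) = 8

8


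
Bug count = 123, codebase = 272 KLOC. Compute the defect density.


Defect density = defects / KLOC
Defect density = 123 / 272
Defect density = 0.452 defects/KLOC

0.452 defects/KLOC


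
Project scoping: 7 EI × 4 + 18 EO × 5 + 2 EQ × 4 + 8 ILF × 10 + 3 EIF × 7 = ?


UFP = EI*4 + EO*5 + EQ*4 + ILF*10 + EIF*7
UFP = 7*4 + 18*5 + 2*4 + 8*10 + 3*7
UFP = 28 + 90 + 8 + 80 + 21
UFP = 227

227


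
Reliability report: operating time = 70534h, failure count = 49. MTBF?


Formula: MTBF = Total operating time / Number of failures
MTBF = 70534 / 49
MTBF = 1439.47 hours

1439.47 hours


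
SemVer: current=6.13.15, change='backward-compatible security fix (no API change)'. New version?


Current: 6.13.15
Change category: 'backward-compatible security fix (no API change)' → patch bump
SemVer rule: patch bump → increment PATCH (MAJOR and MINOR unchanged)
New: 6.13.16

6.13.16


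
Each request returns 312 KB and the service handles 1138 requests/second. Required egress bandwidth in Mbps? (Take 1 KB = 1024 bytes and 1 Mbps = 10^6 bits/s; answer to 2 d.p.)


Formula: Mbps = payload_bytes * RPS * 8 / 1e6
Payload per request = 312 KB = 312 * 1024 = 319488 bytes
Total bytes/sec = 319488 * 1138 = 363577344
Total bits/sec = 363577344 * 8 = 2908618752
Mbps = 2908618752 / 1e6 = 2908.62

2908.62 Mbps


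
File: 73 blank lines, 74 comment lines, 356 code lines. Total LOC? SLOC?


Total LOC = blank + comment + code
Total LOC = 73 + 74 + 356 = 503
SLOC (source only) = code = 356

Total LOC: 503, SLOC: 356


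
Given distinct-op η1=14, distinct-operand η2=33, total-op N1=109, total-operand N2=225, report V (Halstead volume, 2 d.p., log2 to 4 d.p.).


Formula: V = N * log2(η), where N = N1 + N2 and η = η1 + η2
η = 14 + 33 = 47
N = 109 + 225 = 334
log2(47) ≈ 5.5546
V = 334 * 5.5546 = 1855.24

1855.24


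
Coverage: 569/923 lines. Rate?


Coverage = covered / total * 100
Coverage = 569 / 923 * 100
Coverage = 61.65%

61.65%


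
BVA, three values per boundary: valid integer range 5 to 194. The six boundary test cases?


Range: [5, 194]
Boundaries: just below min, min, min+1, max-1, max, just above max
Values: [4, 5, 6, 193, 194, 195]

[4, 5, 6, 193, 194, 195]


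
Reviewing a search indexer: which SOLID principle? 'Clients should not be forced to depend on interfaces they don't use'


This describes the Interface Segregation Principle (ISP)

Interface Segregation Principle (ISP)


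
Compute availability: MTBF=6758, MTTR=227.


Availability = MTBF / (MTBF + MTTR)
Availability = 6758 / (6758 + 227)
Availability = 6758 / 6985
Availability = 96.7502%

96.7502%


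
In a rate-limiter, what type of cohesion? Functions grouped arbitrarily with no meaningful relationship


Reasoning: Worst: random grouping
Type: Coincidental cohesion

Coincidental cohesion


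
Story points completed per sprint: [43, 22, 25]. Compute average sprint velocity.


Formula: Avg velocity = Total points / Number of sprints
Points: [43, 22, 25]
Sum = 43 + 22 + 25 = 90
Avg velocity = 90 / 3 = 30.0 points/sprint

30.0 points/sprint


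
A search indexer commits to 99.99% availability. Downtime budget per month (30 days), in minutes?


Formula: allowed downtime = period * (100 - SLA) / 100
Period (month (30 days)) = 43200 minutes
Unavailability fraction = (100 - 99.99) / 100
Allowed downtime = 43200 * (100 - 99.99) / 100
Allowed downtime = 4.32 minutes

4.32 minutes


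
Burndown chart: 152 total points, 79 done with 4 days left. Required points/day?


Formula: Required rate = Remaining points / Days left
Remaining = 152 - 79 = 73 points
Required rate = 73 / 4 = 18.25 points/day

18.25 points/day


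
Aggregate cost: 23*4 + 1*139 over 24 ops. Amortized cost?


Formula: Amortized cost = Total cost / Operations
Total cost = (23 * 4) + (1 * 139)
Total cost = 92 + 139 = 231
Amortized = 231 / 24 = 9.625

9.625


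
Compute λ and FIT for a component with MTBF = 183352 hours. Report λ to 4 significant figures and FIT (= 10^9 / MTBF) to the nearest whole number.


Formula: λ = 1 / MTBF; FIT = λ × 1e9 = 1e9 / MTBF
λ = 1 / 183352 ≈ 5.454e-06 failures/hour
FIT = 1e9 / 183352 ≈ 5454 failures per 1e9 hours (nearest whole number)

λ = 5.454e-06 /h, FIT = 5454


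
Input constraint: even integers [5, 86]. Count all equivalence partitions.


Constraint: even integers in [5, 86]
Class 1: x < 5 — out-of-range invalid
Class 2: x in [5,86] but odd — wrong type invalid
Class 3: x in [5,86] and even — valid
Class 4: x > 86 — out-of-range invalid
Total equivalence classes: 4

4 equivalence classes


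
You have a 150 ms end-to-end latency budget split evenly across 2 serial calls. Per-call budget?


Formula: per_stage = total_budget / stages
per_stage = 150 / 2
per_stage = 75.0 ms

75.0 ms


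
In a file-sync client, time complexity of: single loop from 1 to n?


Reasoning: one pass through n items
Complexity: O(n)

O(n)


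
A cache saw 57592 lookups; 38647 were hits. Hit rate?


Formula: hit rate = hits / (hits + misses) * 100
hit rate = 38647 / (38647 + 18945) * 100
hit rate = 38647 / 57592 * 100
hit rate = 67.1%

67.1%


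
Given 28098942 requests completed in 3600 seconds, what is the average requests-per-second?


Formula: throughput = requests / seconds
throughput = 28098942 / 3600
throughput = 7805.26 requests/second

7805.26 requests/second


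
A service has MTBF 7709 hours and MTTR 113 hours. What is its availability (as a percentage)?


Availability = MTBF / (MTBF + MTTR)
Availability = 7709 / (7709 + 113)
Availability = 7709 / 7822
Availability = 98.5554%

98.5554%


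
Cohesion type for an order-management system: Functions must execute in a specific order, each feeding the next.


Reasoning: Output of one is input to next
Type: Sequential cohesion

Sequential cohesion


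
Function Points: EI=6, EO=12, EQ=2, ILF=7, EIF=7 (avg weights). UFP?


UFP = EI*4 + EO*5 + EQ*4 + ILF*10 + EIF*7
UFP = 6*4 + 12*5 + 2*4 + 7*10 + 7*7
UFP = 24 + 60 + 8 + 70 + 49
UFP = 211

211


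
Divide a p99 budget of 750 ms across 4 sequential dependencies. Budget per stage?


Formula: per_stage = total_budget / stages
per_stage = 750 / 4
per_stage = 187.5 ms

187.5 ms


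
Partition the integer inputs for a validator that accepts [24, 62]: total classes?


Valid range: [24, 62]
Class 1: x < 24 — invalid
Class 2: 24 ≤ x ≤ 62 — valid
Class 3: x > 62 — invalid
Total equivalence classes: 3

3 equivalence classes


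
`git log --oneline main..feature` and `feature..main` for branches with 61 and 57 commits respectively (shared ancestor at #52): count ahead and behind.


Common ancestor: commit #52
feature commits after divergence: 61 - 52 = 9
main commits after divergence: 57 - 52 = 5
feature is 9 commits ahead of main
main is 5 commits ahead of feature

feature ahead: 9, main ahead: 5


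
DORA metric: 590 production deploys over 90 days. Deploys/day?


Formula: deployments per day = releases / days
= 590 / 90
= 6.556 deploys/day
(equivalently, 45.89 deploys/week)

6.556 deploys/day


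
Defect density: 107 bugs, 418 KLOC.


Defect density = defects / KLOC
Defect density = 107 / 418
Defect density = 0.256 defects/KLOC

0.256 defects/KLOC


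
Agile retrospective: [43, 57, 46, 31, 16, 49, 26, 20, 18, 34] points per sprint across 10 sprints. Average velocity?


Formula: Avg velocity = Total points / Number of sprints
Points: [43, 57, 46, 31, 16, 49, 26, 20, 18, 34]
Sum = 43 + 57 + 46 + 31 + 16 + 49 + 26 + 20 + 18 + 34 = 340
Avg velocity = 340 / 10 = 34.0 points/sprint

34.0 points/sprint


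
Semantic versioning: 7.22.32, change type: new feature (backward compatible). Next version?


Current: 7.22.32
Change category: 'new feature (backward compatible)' → minor bump
SemVer rule: minor bump → increment MINOR, reset PATCH to 0 (MAJOR unchanged)
New: 7.23.0

7.23.0


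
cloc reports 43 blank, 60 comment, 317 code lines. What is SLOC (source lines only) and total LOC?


Total LOC = blank + comment + code
Total LOC = 43 + 60 + 317 = 420
SLOC (source only) = code = 317

Total LOC: 420, SLOC: 317


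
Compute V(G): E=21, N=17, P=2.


Formula: V(G) = E - N + 2P
V(G) = 21 - 17 + 2*2
V(G) = 4 + 4
V(G) = 8

8


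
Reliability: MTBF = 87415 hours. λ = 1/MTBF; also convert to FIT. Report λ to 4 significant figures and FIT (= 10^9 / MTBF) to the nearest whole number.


Formula: λ = 1 / MTBF; FIT = λ × 1e9 = 1e9 / MTBF
λ = 1 / 87415 ≈ 1.144e-05 failures/hour
FIT = 1e9 / 87415 ≈ 11440 failures per 1e9 hours (nearest whole number)

λ = 1.144e-05 /h, FIT = 11440


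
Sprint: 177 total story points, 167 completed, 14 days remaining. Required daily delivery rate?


Formula: Required rate = Remaining points / Days left
Remaining = 177 - 167 = 10 points
Required rate = 10 / 14 = 0.71 points/day

0.71 points/day


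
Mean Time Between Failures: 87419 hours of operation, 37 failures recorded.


Formula: MTBF = Total operating time / Number of failures
MTBF = 87419 / 37
MTBF = 2362.68 hours

2362.68 hours


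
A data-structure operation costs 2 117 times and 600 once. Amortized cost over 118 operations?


Formula: Amortized cost = Total cost / Operations
Total cost = (117 * 2) + (1 * 600)
Total cost = 234 + 600 = 834
Amortized = 834 / 118 = 7.0678

7.0678


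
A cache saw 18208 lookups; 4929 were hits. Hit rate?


Formula: hit rate = hits / (hits + misses) * 100
hit rate = 4929 / (4929 + 13279) * 100
hit rate = 4929 / 18208 * 100
hit rate = 27.07%

27.07%


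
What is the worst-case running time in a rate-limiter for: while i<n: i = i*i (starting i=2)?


Reasoning: squaring drives double-exponential growth; iterations ~ log log n
Complexity: O(log log n)

O(log log n)


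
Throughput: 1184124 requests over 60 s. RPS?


Formula: throughput = requests / seconds
throughput = 1184124 / 60
throughput = 19735.4 requests/second

19735.4 requests/second


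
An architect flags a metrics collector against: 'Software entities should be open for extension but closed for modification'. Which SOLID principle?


This describes the Open/Closed Principle (OCP)

Open/Closed Principle (OCP)


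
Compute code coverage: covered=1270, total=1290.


Coverage = covered / total * 100
Coverage = 1270 / 1290 * 100
Coverage = 98.45%

98.45%


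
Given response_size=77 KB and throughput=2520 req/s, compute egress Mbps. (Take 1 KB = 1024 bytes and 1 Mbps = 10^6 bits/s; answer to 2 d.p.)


Formula: Mbps = payload_bytes * RPS * 8 / 1e6
Payload per request = 77 KB = 77 * 1024 = 78848 bytes
Total bytes/sec = 78848 * 2520 = 198696960
Total bits/sec = 198696960 * 8 = 1589575680
Mbps = 1589575680 / 1e6 = 1589.58

1589.58 Mbps


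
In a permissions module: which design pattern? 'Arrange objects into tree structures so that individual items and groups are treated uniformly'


This matches the Composite pattern

Composite


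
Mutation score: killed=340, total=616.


Mutation score = killed / total * 100
Mutation score = 340 / 616 * 100
Mutation score = 55.19%

55.19%


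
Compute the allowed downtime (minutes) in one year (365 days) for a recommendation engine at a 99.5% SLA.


Formula: allowed downtime = period * (100 - SLA) / 100
Period (year (365 days)) = 525600 minutes
Unavailability fraction = (100 - 99.5) / 100
Allowed downtime = 525600 * (100 - 99.5) / 100
Allowed downtime = 2628.0 minutes

2628.0 minutes


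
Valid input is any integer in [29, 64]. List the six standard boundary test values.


Range: [29, 64]
Boundaries: just below min, min, min+1, max-1, max, just above max
Values: [28, 29, 30, 63, 64, 65]

[28, 29, 30, 63, 64, 65]


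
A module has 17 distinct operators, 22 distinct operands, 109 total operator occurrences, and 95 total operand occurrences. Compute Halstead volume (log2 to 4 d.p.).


Formula: V = N * log2(η), where N = N1 + N2 and η = η1 + η2
η = 17 + 22 = 39
N = 109 + 95 = 204
log2(39) ≈ 5.2854
V = 204 * 5.2854 = 1078.22

1078.22


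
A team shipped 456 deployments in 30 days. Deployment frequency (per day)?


Formula: deployments per day = releases / days
= 456 / 30
= 15.2 deploys/day
(equivalently, 106.4 deploys/week)

15.2 deploys/day


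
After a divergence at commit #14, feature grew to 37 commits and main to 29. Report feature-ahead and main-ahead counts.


Common ancestor: commit #14
feature commits after divergence: 37 - 14 = 23
main commits after divergence: 29 - 14 = 15
feature is 23 commits ahead of main
main is 15 commits ahead of feature

feature ahead: 23, main ahead: 15


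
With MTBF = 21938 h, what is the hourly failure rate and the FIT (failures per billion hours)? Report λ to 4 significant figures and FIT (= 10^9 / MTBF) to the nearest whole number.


Formula: λ = 1 / MTBF; FIT = λ × 1e9 = 1e9 / MTBF
λ = 1 / 21938 ≈ 4.558e-05 failures/hour
FIT = 1e9 / 21938 ≈ 45583 failures per 1e9 hours (nearest whole number)

λ = 4.558e-05 /h, FIT = 45583


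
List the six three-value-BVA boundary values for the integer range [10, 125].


Range: [10, 125]
Boundaries: just below min, min, min+1, max-1, max, just above max
Values: [9, 10, 11, 124, 125, 126]

[9, 10, 11, 124, 125, 126]


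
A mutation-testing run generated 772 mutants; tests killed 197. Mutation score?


Mutation score = killed / total * 100
Mutation score = 197 / 772 * 100
Mutation score = 25.52%

25.52%


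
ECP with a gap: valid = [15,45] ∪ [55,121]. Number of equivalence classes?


Valid ranges: [15,45] and [55,121]
Class 1: x < 15 — invalid
Class 2: 15 ≤ x ≤ 45 — valid
Class 3: 45 < x < 55 — invalid (gap between ranges)
Class 4: 55 ≤ x ≤ 121 — valid
Class 5: x > 121 — invalid
Total equivalence classes: 5

5 equivalence classes


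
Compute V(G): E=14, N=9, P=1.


Formula: V(G) = E - N + 2P
V(G) = 14 - 9 + 2*1
V(G) = 5 + 2
V(G) = 7

7


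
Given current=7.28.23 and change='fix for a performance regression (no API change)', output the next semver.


Current: 7.28.23
Change category: 'fix for a performance regression (no API change)' → patch bump
SemVer rule: patch bump → increment PATCH (MAJOR and MINOR unchanged)
New: 7.28.24

7.28.24


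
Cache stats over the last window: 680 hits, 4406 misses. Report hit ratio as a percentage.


Formula: hit rate = hits / (hits + misses) * 100
hit rate = 680 / (680 + 4406) * 100
hit rate = 680 / 5086 * 100
hit rate = 13.37%

13.37%


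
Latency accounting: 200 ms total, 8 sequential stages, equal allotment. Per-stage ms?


Formula: per_stage = total_budget / stages
per_stage = 200 / 8
per_stage = 25.0 ms

25.0 ms


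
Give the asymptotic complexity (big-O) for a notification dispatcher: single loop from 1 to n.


Reasoning: one pass through n items
Complexity: O(n)

O(n)


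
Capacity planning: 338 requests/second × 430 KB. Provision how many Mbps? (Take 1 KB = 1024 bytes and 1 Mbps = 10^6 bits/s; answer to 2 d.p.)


Formula: Mbps = payload_bytes * RPS * 8 / 1e6
Payload per request = 430 KB = 430 * 1024 = 440320 bytes
Total bytes/sec = 440320 * 338 = 148828160
Total bits/sec = 148828160 * 8 = 1190625280
Mbps = 1190625280 / 1e6 = 1190.63

1190.63 Mbps


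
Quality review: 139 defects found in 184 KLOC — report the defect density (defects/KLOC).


Defect density = defects / KLOC
Defect density = 139 / 184
Defect density = 0.755 defects/KLOC

0.755 defects/KLOC


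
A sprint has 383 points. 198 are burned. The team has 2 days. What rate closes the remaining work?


Formula: Required rate = Remaining points / Days left
Remaining = 383 - 198 = 185 points
Required rate = 185 / 2 = 92.5 points/day

92.5 points/day


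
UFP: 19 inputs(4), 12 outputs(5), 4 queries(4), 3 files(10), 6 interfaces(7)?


UFP = EI*4 + EO*5 + EQ*4 + ILF*10 + EIF*7
UFP = 19*4 + 12*5 + 4*4 + 3*10 + 6*7
UFP = 76 + 60 + 16 + 30 + 42
UFP = 224

224


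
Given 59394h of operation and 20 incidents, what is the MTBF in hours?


Formula: MTBF = Total operating time / Number of failures
MTBF = 59394 / 20
MTBF = 2969.7 hours

2969.7 hours


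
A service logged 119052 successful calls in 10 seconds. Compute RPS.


Formula: throughput = requests / seconds
throughput = 119052 / 10
throughput = 11905.2 requests/second

11905.2 requests/second


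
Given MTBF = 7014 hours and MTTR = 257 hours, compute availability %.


Availability = MTBF / (MTBF + MTTR)
Availability = 7014 / (7014 + 257)
Availability = 7014 / 7271
Availability = 96.4654%

96.4654%


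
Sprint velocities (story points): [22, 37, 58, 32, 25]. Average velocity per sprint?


Formula: Avg velocity = Total points / Number of sprints
Points: [22, 37, 58, 32, 25]
Sum = 22 + 37 + 58 + 32 + 25 = 174
Avg velocity = 174 / 5 = 34.8 points/sprint

34.8 points/sprint


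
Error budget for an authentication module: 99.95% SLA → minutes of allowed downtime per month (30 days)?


Formula: allowed downtime = period * (100 - SLA) / 100
Period (month (30 days)) = 43200 minutes
Unavailability fraction = (100 - 99.95) / 100
Allowed downtime = 43200 * (100 - 99.95) / 100
Allowed downtime = 21.6 minutes

21.6 minutes


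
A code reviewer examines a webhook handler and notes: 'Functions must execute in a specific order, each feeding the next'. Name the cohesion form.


Reasoning: Output of one is input to next
Type: Sequential cohesion

Sequential cohesion


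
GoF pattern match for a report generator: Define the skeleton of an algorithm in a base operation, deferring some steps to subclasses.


This matches the Template Method pattern

Template Method


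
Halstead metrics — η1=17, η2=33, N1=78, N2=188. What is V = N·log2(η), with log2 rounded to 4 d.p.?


Formula: V = N * log2(η), where N = N1 + N2 and η = η1 + η2
η = 17 + 33 = 50
N = 78 + 188 = 266
log2(50) ≈ 5.6439
V = 266 * 5.6439 = 1501.28

1501.28
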